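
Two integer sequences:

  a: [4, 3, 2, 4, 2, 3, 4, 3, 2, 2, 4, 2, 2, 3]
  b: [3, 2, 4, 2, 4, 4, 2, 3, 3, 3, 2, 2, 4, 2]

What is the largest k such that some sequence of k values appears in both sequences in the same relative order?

Match 4 at a[1]=b[3]; then 2 at a[3]=b[4]; then 4 at a[4]=b[6]; then 2 at a[5]=b[7]; then 3 at a[6]=b[9]; then 3 at a[8]=b[10]; then 2 at a[9]=b[11]; then 2 at a[10]=b[12]; then 4 at a[11]=b[13]; then 2 at a[13]=b[14] — 10 values in the same relative order in both. The LCS DP gives dp[14][14] = 10, so this is optimal.

10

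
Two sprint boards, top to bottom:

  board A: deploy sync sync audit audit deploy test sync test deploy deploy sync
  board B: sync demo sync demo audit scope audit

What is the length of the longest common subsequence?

One common subsequence of length 4: sync [2,1] → sync [3,3] → audit [4,5] → audit [5,7]. The LCS DP gives dp[12][7] = 4, so this is optimal.

4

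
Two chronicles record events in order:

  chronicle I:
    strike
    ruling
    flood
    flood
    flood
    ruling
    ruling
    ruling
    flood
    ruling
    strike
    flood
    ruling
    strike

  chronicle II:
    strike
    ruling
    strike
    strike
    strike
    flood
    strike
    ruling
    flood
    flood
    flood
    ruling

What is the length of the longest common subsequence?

Taking strike [1,1], ruling [2,2], flood [3,6], flood [5,9], flood [9,10], flood [12,11], ruling [13,12] gives a common subsequence of length 7. dp[14][12] = 7 confirms this is the maximum.

7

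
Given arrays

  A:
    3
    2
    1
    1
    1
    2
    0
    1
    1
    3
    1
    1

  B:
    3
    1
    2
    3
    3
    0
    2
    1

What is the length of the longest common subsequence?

5

Taking 3 [1,1] → 1 [5,2] → 2 [6,3] → 0 [7,6] → 1 [12,8] gives a common subsequence of length 5, and the DP table's final entry dp[12][8] is also 5, so no common subsequence is longer.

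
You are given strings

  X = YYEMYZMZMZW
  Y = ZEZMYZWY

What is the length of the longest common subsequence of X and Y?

5

Pick E at X[3]=Y[2]; then M at X[4]=Y[4]; then Y at X[5]=Y[5]; then Z at X[10]=Y[6]; then W at X[11]=Y[7]; all 5 characters appear in both, in order. The LCS DP gives dp[11][8] = 5, so this is optimal.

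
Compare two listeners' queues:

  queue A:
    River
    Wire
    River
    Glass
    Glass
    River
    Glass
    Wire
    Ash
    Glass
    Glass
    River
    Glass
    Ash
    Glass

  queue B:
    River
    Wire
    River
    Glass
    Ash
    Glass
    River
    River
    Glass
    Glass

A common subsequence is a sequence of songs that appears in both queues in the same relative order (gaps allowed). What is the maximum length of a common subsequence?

Pick River [1,1], Wire [2,2], River [3,3], Glass [4,4], Glass [5,6], River [6,7], River [12,8], Glass [13,9], Glass [15,10]; all 9 songs appear in both, in order, and the DP table's final entry dp[15][10] is also 9, so no common subsequence is longer.

9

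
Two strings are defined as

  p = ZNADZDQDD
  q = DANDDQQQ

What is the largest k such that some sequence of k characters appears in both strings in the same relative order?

4

Taking N at p[2]=q[3] → D at p[4]=q[4] → D at p[6]=q[5] → Q at p[7]=q[8] gives a common subsequence of length 4. dp[9][8] = 4 confirms this is the maximum.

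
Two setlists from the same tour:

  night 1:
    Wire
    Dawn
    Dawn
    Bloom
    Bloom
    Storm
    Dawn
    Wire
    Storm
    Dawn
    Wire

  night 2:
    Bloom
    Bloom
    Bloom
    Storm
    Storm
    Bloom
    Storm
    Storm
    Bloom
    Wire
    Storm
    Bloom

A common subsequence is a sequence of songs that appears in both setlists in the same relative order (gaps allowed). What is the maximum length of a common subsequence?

Pick Bloom [4,3], Bloom [5,6], Storm [6,8], Wire [8,10], Storm [9,11]; all 5 songs appear in both, in order. dp[11][12] = 5 confirms this is the maximum.

5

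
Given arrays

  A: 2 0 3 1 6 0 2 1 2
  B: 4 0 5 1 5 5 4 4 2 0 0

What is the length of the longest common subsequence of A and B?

One common subsequence of length 3: 2 at A[1]=B[9], then 0 at A[2]=B[10], then 0 at A[6]=B[11]. Since dp[9][11] = 3, nothing longer is possible.

3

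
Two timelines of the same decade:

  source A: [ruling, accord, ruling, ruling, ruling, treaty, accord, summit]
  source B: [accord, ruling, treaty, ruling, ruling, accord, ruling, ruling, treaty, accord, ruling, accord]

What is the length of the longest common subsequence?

One common subsequence of length 6: ruling [1,5], then accord [2,6], then ruling [3,7], then ruling [4,8], then ruling [5,11], then accord [7,12]. Since dp[8][12] = 6, nothing longer is possible.

6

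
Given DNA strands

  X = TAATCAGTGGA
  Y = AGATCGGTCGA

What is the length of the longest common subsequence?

8

Let dp[i][j] be the LCS length of the first i bases of X and the first j bases of Y. dp[i][j] = dp[i-1][j-1]+1 when the i-th and j-th bases match, else max(dp[i-1][j], dp[i][j-1]).
    ·  A  G  A  T  C  G  G  T  C  G  A
 ·  0  0  0  0  0  0  0  0  0  0  0  0
 T  0  0  0  0  1  1  1  1  1  1  1  1
 A  0  1  1  1  1  1  1  1  1  1  1  2
 A  0  1  1  2  2  2  2  2  2  2  2  2
 T  0  1  1  2  3  3  3  3  3  3  3  3
 C  0  1  1  2  3  4  4  4  4  4  4  4
 A  0  1  1  2  3  4  4  4  4  4  4  5
 G  0  1  2  2  3  4  5  5  5  5  5  5
 T  0  1  2  2  3  4  5  5  6  6  6  6
 G  0  1  2  2  3  4  5  6  6  6  7  7
 G  0  1  2  2  3  4  5  6  6  6  7  7
 A  0  1  2  3  3  4  5  6  6  6  7  8
dp[11][11] = 8. One LCS (by backtracking along matches): AATCGTGA.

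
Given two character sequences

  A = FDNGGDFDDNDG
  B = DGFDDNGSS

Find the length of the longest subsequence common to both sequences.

Let dp[i][j] be the LCS length of the first i characters of A and the first j characters of B. dp[i][j] = dp[i-1][j-1]+1 when the i-th and j-th characters match, else max(dp[i-1][j], dp[i][j-1]).
    ·  D  G  F  D  D  N  G  S  S
 ·  0  0  0  0  0  0  0  0  0  0
 F  0  0  0  1  1  1  1  1  1  1
 D  0  1  1  1  2  2  2  2  2  2
 N  0  1  1  1  2  2  3  3  3  3
 G  0  1  2  2  2  2  3  4  4  4
 G  0  1  2  2  2  2  3  4  4  4
 D  0  1  2  2  3  3  3  4  4  4
 F  0  1  2  3  3  3  3  4  4  4
 D  0  1  2  3  4  4  4  4  4  4
 D  0  1  2  3  4  5  5  5  5  5
 N  0  1  2  3  4  5  6  6  6  6
 D  0  1  2  3  4  5  6  6  6  6
 G  0  1  2  3  4  5  6  7  7  7
dp[12][9] = 7. One LCS (by backtracking along matches): DGFDDNG.

7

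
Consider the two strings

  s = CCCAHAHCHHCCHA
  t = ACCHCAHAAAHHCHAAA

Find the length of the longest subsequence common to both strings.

Taking C at s[1]=t[2], then C at s[2]=t[3], then C at s[3]=t[5], then A at s[4]=t[6], then H at s[5]=t[7], then A at s[6]=t[10], then H at s[9]=t[11], then H at s[10]=t[12], then C at s[12]=t[13], then H at s[13]=t[14], then A at s[14]=t[17] gives a common subsequence of length 11. Since dp[14][17] = 11, nothing longer is possible.

11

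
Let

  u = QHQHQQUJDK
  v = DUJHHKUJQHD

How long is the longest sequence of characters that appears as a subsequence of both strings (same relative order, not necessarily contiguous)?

One common subsequence of length 5: H at u[2]=v[4], then H at u[4]=v[5], then U at u[7]=v[7], then J at u[8]=v[8], then D at u[9]=v[11], and the DP table's final entry dp[10][11] is also 5, so no common subsequence is longer.

5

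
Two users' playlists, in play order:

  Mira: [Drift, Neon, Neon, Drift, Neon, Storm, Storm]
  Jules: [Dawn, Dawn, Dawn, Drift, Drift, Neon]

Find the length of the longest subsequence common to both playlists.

3

Pick Drift (Mira #1, Jules #4) → Drift (Mira #4, Jules #5) → Neon (Mira #5, Jules #6); all 3 songs appear in both, in order. dp[7][6] = 3 confirms this is the maximum.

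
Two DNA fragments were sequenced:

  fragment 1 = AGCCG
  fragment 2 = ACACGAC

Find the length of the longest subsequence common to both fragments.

One common subsequence of length 4: A at fragment 1[1]=fragment 2[1]; then C at fragment 1[3]=fragment 2[2]; then C at fragment 1[4]=fragment 2[4]; then G at fragment 1[5]=fragment 2[5], and the DP table's final entry dp[5][7] is also 4, so no common subsequence is longer.

4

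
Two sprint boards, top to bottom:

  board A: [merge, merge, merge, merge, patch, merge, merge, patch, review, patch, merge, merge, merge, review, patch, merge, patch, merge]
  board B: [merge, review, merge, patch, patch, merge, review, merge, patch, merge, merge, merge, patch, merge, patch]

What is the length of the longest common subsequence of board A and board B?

Taking merge (board A #1, board B #1) → merge (board A #2, board B #3) → patch (board A #5, board B #5) → merge (board A #6, board B #6) → merge (board A #7, board B #8) → patch (board A #10, board B #9) → merge (board A #11, board B #10) → merge (board A #12, board B #11) → merge (board A #13, board B #12) → patch (board A #15, board B #13) → merge (board A #16, board B #14) → patch (board A #17, board B #15) gives a common subsequence of length 12. dp[18][15] = 12 confirms this is the maximum.

12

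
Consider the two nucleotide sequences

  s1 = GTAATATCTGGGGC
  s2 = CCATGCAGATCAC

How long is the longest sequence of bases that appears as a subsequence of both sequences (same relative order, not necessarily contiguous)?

One common subsequence of length 6: G at s1[1]=s2[5], then A at s1[3]=s2[7], then A at s1[4]=s2[9], then T at s1[5]=s2[10], then A at s1[6]=s2[12], then C at s1[14]=s2[13]. dp[14][13] = 6 confirms this is the maximum.

6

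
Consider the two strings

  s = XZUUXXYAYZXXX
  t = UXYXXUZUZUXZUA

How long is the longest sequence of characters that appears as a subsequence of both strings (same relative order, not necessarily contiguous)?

One common subsequence of length 6: X at s[1]=t[5]; then Z at s[2]=t[7]; then U at s[3]=t[8]; then U at s[4]=t[10]; then X at s[5]=t[11]; then A at s[8]=t[14]. dp[13][14] = 6 confirms this is the maximum.

6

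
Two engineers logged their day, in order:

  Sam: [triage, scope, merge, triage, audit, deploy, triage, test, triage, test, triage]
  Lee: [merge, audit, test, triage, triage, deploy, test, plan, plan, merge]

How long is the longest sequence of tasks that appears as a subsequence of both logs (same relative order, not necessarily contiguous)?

5

One common subsequence of length 5: merge at Sam[3]=Lee[1], then audit at Sam[5]=Lee[2], then triage at Sam[7]=Lee[4], then triage at Sam[9]=Lee[5], then test at Sam[10]=Lee[7]. The LCS DP gives dp[11][10] = 5, so this is optimal.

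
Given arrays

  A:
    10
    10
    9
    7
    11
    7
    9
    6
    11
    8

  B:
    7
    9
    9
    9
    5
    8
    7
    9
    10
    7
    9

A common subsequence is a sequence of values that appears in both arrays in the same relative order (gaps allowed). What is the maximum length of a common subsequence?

Let dp[i][j] be the LCS length of the first i values of A and the first j values of B. dp[i][j] = dp[i-1][j-1]+1 when the i-th and j-th values match, else max(dp[i-1][j], dp[i][j-1]).
    ·  7  9  9  9  5  8  7  9 10  7  9
 ·  0  0  0  0  0  0  0  0  0  0  0  0
10  0  0  0  0  0  0  0  0  0  1  1  1
10  0  0  0  0  0  0  0  0  0  1  1  1
 9  0  0  1  1  1  1  1  1  1  1  1  2
 7  0  1  1  1  1  1  1  2  2  2  2  2
11  0  1  1  1  1  1  1  2  2  2  2  2
 7  0  1  1  1  1  1  1  2  2  2  3  3
 9  0  1  2  2  2  2  2  2  3  3  3  4
 6  0  1  2  2  2  2  2  2  3  3  3  4
11  0  1  2  2  2  2  2  2  3  3  3  4
 8  0  1  2  2  2  2  3  3  3  3  3  4
dp[10][11] = 4. One LCS (by backtracking along matches): 9, 7, 7, 9.

4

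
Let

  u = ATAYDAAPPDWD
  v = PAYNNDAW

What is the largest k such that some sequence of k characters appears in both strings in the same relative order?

One common subsequence of length 5: A (u #3, v #2); then Y (u #4, v #3); then D (u #5, v #6); then A (u #7, v #7); then W (u #11, v #8). dp[12][8] = 5 confirms this is the maximum.

5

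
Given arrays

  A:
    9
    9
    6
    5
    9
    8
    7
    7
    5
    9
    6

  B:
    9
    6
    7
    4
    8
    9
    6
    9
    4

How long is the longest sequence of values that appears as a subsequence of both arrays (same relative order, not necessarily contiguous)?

5

Let dp[i][j] be the LCS length of the first i values of A and the first j values of B. dp[i][j] = dp[i-1][j-1]+1 when the i-th and j-th values match, else max(dp[i-1][j], dp[i][j-1]).
    ·  9  6  7  4  8  9  6  9  4
 ·  0  0  0  0  0  0  0  0  0  0
 9  0  1  1  1  1  1  1  1  1  1
 9  0  1  1  1  1  1  2  2  2  2
 6  0  1  2  2  2  2  2  3  3  3
 5  0  1  2  2  2  2  2  3  3  3
 9  0  1  2  2  2  2  3  3  4  4
 8  0  1  2  2  2  3  3  3  4  4
 7  0  1  2  3  3  3  3  3  4  4
 7  0  1  2  3  3  3  3  3  4  4
 5  0  1  2  3  3  3  3  3  4  4
 9  0  1  2  3  3  3  4  4  4  4
 6  0  1  2  3  3  3  4  5  5  5
dp[11][9] = 5. One LCS (by backtracking along matches): 9, 6, 8, 9, 6.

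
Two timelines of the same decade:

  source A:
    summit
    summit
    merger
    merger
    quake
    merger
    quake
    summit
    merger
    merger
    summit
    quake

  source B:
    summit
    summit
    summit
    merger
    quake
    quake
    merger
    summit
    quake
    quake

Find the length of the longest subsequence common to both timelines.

Taking summit at source A[1]=source B[2]; then summit at source A[2]=source B[3]; then merger at source A[4]=source B[4]; then quake at source A[5]=source B[5]; then quake at source A[7]=source B[6]; then merger at source A[10]=source B[7]; then summit at source A[11]=source B[8]; then quake at source A[12]=source B[10] gives a common subsequence of length 8, and the DP table's final entry dp[12][10] is also 8, so no common subsequence is longer.

8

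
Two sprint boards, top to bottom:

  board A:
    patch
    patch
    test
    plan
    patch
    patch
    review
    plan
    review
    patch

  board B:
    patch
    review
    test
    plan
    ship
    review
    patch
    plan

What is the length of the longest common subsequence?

5

Pick patch at board A[1]=board B[1], test at board A[3]=board B[3], plan at board A[4]=board B[4], patch at board A[6]=board B[7], plan at board A[8]=board B[8]; all 5 tasks appear in both, in order. Since dp[10][8] = 5, nothing longer is possible.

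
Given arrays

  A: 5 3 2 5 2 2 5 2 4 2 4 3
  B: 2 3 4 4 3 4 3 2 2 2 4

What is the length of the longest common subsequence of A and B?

Pick 3 [2,7], then 2 [6,8], then 2 [8,9], then 2 [10,10], then 4 [11,11]; all 5 values appear in both, in order. dp[12][11] = 5 confirms this is the maximum.

5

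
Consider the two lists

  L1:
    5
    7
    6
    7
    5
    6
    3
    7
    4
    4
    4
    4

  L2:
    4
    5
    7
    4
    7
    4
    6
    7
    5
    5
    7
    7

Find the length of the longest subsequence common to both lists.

6

Taking 5 [1,2], 7 [2,5], 6 [3,7], 7 [4,8], 5 [5,10], 7 [8,12] gives a common subsequence of length 6. dp[12][12] = 6 confirms this is the maximum.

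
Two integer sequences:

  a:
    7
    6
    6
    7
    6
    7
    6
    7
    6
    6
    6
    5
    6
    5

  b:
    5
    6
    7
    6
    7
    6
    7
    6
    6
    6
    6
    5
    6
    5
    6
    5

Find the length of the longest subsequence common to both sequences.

12

Pick 7 [1,3], 6 [2,4], 6 [3,6], 7 [4,7], 6 [5,8], 6 [7,9], 6 [9,10], 6 [10,11], 6 [11,13], 5 [12,14], 6 [13,15], 5 [14,16]; all 12 values appear in both, in order. dp[14][16] = 12 confirms this is the maximum.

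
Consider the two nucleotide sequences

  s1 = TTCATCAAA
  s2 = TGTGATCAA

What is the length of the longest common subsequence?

Let dp[i][j] be the LCS length of the first i bases of s1 and the first j bases of s2. dp[i][j] = dp[i-1][j-1]+1 when the i-th and j-th bases match, else max(dp[i-1][j], dp[i][j-1]).
    ·  T  G  T  G  A  T  C  A  A
 ·  0  0  0  0  0  0  0  0  0  0
 T  0  1  1  1  1  1  1  1  1  1
 T  0  1  1  2  2  2  2  2  2  2
 C  0  1  1  2  2  2  2  3  3  3
 A  0  1  1  2  2  3  3  3  4  4
 T  0  1  1  2  2  3  4  4  4  4
 C  0  1  1  2  2  3  4  5  5  5
 A  0  1  1  2  2  3  4  5  6  6
 A  0  1  1  2  2  3  4  5  6  7
 A  0  1  1  2  2  3  4  5  6  7
dp[9][9] = 7. One LCS (by backtracking along matches): TTATCAA.

7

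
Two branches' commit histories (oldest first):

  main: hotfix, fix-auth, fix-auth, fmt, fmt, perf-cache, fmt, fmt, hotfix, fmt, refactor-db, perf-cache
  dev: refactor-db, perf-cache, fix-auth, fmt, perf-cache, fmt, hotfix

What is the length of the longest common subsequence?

5

One common subsequence of length 5: fix-auth (main #3, dev #3); then fmt (main #5, dev #4); then perf-cache (main #6, dev #5); then fmt (main #8, dev #6); then hotfix (main #9, dev #7). The LCS DP gives dp[12][7] = 5, so this is optimal.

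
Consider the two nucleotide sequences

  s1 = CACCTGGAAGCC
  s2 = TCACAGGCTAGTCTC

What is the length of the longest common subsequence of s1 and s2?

Match C (s1 #1, s2 #2) → A (s1 #2, s2 #3) → C (s1 #3, s2 #4) → C (s1 #4, s2 #8) → T (s1 #5, s2 #9) → A (s1 #9, s2 #10) → G (s1 #10, s2 #11) → C (s1 #11, s2 #13) → C (s1 #12, s2 #15) — 9 bases in the same relative order in both. dp[12][15] = 9 confirms this is the maximum.

9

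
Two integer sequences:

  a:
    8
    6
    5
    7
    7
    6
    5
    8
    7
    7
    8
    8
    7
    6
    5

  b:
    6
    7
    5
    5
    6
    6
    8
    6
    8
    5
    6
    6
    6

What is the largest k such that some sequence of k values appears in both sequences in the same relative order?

6

One common subsequence of length 6: 6 (a #2, b #1), 5 (a #3, b #4), 6 (a #6, b #6), 8 (a #8, b #7), 8 (a #11, b #9), 6 (a #14, b #13), and the DP table's final entry dp[15][13] is also 6, so no common subsequence is longer.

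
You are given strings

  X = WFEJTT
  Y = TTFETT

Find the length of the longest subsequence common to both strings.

One common subsequence of length 4: F at X[2]=Y[3], E at X[3]=Y[4], T at X[5]=Y[5], T at X[6]=Y[6], and the DP table's final entry dp[6][6] is also 4, so no common subsequence is longer.

4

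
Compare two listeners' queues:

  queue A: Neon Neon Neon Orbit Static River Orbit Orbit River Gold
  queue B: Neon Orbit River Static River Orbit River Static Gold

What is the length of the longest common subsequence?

Match Neon at queue A[3]=queue B[1], then Orbit at queue A[4]=queue B[2], then Static at queue A[5]=queue B[4], then River at queue A[6]=queue B[5], then Orbit at queue A[8]=queue B[6], then River at queue A[9]=queue B[7], then Gold at queue A[10]=queue B[9] — 7 songs in the same relative order in both, and the DP table's final entry dp[10][9] is also 7, so no common subsequence is longer.

7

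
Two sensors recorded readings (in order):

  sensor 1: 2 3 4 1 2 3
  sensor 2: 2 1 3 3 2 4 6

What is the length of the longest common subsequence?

Let dp[i][j] be the LCS length of the first i values of sensor 1 and the first j values of sensor 2. dp[i][j] = dp[i-1][j-1]+1 when the i-th and j-th values match, else max(dp[i-1][j], dp[i][j-1]).
    ·  2  1  3  3  2  4  6
 ·  0  0  0  0  0  0  0  0
 2  0  1  1  1  1  1  1  1
 3  0  1  1  2  2  2  2  2
 4  0  1  1  2  2  2  3  3
 1  0  1  2  2  2  2  3  3
 2  0  1  2  2  2  3  3  3
 3  0  1  2  3  3  3  3  3
dp[6][7] = 3. One LCS (by backtracking along matches): 2, 3, 4.

3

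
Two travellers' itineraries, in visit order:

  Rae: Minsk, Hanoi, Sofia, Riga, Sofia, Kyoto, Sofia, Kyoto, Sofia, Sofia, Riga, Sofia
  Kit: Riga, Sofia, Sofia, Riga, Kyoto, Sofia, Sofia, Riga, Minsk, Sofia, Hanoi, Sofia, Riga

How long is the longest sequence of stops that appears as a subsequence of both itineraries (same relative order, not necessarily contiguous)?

Pick Riga [4,1]; then Sofia [5,2]; then Sofia [7,3]; then Kyoto [8,5]; then Sofia [9,6]; then Sofia [10,7]; then Riga [11,8]; then Sofia [12,12]; all 8 stops appear in both, in order. The LCS DP gives dp[12][13] = 8, so this is optimal.

8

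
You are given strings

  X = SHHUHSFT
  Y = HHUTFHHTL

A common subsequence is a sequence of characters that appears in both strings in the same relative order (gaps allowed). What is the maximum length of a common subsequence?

Pick H (X #2, Y #1), H (X #3, Y #2), U (X #4, Y #3), H (X #5, Y #7), T (X #8, Y #8); all 5 characters appear in both, in order. The LCS DP gives dp[8][9] = 5, so this is optimal.

5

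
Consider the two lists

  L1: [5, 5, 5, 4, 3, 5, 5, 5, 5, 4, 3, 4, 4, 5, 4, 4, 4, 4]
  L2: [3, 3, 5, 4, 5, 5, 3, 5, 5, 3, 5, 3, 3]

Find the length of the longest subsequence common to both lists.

8

Match 5 [1,3], 5 [2,5], 5 [3,6], 3 [5,7], 5 [6,8], 5 [7,9], 5 [8,11], 3 [11,13] — 8 values in the same relative order in both. The LCS DP gives dp[18][13] = 8, so this is optimal.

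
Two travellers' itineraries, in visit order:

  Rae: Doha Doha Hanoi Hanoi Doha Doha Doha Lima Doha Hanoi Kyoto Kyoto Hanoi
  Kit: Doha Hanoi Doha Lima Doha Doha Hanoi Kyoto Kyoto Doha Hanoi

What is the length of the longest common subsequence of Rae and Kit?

Match Doha at Rae[2]=Kit[1], Hanoi at Rae[4]=Kit[2], Doha at Rae[5]=Kit[3], Doha at Rae[7]=Kit[5], Doha at Rae[9]=Kit[6], Hanoi at Rae[10]=Kit[7], Kyoto at Rae[11]=Kit[8], Kyoto at Rae[12]=Kit[9], Hanoi at Rae[13]=Kit[11] — 9 stops in the same relative order in both. The LCS DP gives dp[13][11] = 9, so this is optimal.

9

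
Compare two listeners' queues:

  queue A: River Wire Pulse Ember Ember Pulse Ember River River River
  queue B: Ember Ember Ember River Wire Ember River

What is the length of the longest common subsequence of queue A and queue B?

Taking Ember (queue A #4, queue B #1) → Ember (queue A #5, queue B #2) → Ember (queue A #7, queue B #3) → River (queue A #8, queue B #4) → River (queue A #10, queue B #7) gives a common subsequence of length 5. The LCS DP gives dp[10][7] = 5, so this is optimal.

5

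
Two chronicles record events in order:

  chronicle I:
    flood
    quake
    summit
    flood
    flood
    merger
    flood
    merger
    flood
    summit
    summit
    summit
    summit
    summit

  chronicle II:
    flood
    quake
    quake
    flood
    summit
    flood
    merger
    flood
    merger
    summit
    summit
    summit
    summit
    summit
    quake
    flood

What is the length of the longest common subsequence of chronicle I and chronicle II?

One common subsequence of length 12: flood (chronicle I #1, chronicle II #1); then quake (chronicle I #2, chronicle II #3); then summit (chronicle I #3, chronicle II #5); then flood (chronicle I #5, chronicle II #6); then merger (chronicle I #6, chronicle II #7); then flood (chronicle I #7, chronicle II #8); then merger (chronicle I #8, chronicle II #9); then summit (chronicle I #10, chronicle II #10); then summit (chronicle I #11, chronicle II #11); then summit (chronicle I #12, chronicle II #12); then summit (chronicle I #13, chronicle II #13); then summit (chronicle I #14, chronicle II #14). dp[14][16] = 12 confirms this is the maximum.

12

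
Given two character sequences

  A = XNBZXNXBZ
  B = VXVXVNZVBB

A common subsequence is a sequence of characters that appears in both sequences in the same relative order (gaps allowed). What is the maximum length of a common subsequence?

Pick X [1,4]; then N [2,6]; then B [3,9]; then B [8,10]; all 4 characters appear in both, in order. Since dp[9][10] = 4, nothing longer is possible.

4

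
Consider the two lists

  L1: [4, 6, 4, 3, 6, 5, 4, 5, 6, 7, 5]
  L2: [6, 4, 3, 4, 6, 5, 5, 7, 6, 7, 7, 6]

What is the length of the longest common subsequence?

8

Let dp[i][j] be the LCS length of the first i values of L1 and the first j values of L2. dp[i][j] = dp[i-1][j-1]+1 when the i-th and j-th values match, else max(dp[i-1][j], dp[i][j-1]).
    ·  6  4  3  4  6  5  5  7  6  7  7  6
 ·  0  0  0  0  0  0  0  0  0  0  0  0  0
 4  0  0  1  1  1  1  1  1  1  1  1  1  1
 6  0  1  1  1  1  2  2  2  2  2  2  2  2
 4  0  1  2  2  2  2  2  2  2  2  2  2  2
 3  0  1  2  3  3  3  3  3  3  3  3  3  3
 6  0  1  2  3  3  4  4  4  4  4  4  4  4
 5  0  1  2  3  3  4  5  5  5  5  5  5  5
 4  0  1  2  3  4  4  5  5  5  5  5  5  5
 5  0  1  2  3  4  4  5  6  6  6  6  6  6
 6  0  1  2  3  4  5  5  6  6  7  7  7  7
 7  0  1  2  3  4  5  5  6  7  7  8  8  8
 5  0  1  2  3  4  5  6  6  7  7  8  8  8
dp[11][12] = 8. One LCS (by backtracking along matches): 6, 4, 3, 6, 5, 5, 6, 7.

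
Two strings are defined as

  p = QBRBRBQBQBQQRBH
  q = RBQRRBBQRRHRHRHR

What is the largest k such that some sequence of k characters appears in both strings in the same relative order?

Pick Q (p #1, q #3), then R (p #3, q #4), then R (p #5, q #5), then B (p #6, q #6), then B (p #8, q #7), then Q (p #9, q #8), then R (p #13, q #14), then H (p #15, q #15); all 8 characters appear in both, in order. The LCS DP gives dp[15][16] = 8, so this is optimal.

8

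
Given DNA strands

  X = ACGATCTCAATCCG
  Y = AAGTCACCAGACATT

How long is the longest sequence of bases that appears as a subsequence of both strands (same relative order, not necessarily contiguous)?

8

Taking A at X[1]=Y[2]; then C at X[2]=Y[5]; then A at X[4]=Y[6]; then C at X[6]=Y[7]; then C at X[8]=Y[8]; then A at X[9]=Y[11]; then A at X[10]=Y[13]; then T at X[11]=Y[15] gives a common subsequence of length 8. Since dp[14][15] = 8, nothing longer is possible.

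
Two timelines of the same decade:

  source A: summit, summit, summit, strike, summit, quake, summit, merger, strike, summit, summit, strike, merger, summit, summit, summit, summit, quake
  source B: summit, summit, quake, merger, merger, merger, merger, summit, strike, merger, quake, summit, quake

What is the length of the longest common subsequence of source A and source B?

Match summit (source A #3, source B #1), summit (source A #5, source B #2), quake (source A #6, source B #3), merger (source A #8, source B #7), summit (source A #11, source B #8), strike (source A #12, source B #9), merger (source A #13, source B #10), summit (source A #17, source B #12), quake (source A #18, source B #13) — 9 events in the same relative order in both. Since dp[18][13] = 9, nothing longer is possible.

9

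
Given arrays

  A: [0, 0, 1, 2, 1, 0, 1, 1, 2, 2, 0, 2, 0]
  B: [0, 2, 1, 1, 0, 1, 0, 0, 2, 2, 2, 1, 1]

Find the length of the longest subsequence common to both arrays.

Pick 0 at A[1]=B[1]; then 1 at A[3]=B[3]; then 1 at A[5]=B[4]; then 0 at A[6]=B[5]; then 1 at A[7]=B[6]; then 2 at A[9]=B[9]; then 2 at A[10]=B[10]; then 2 at A[12]=B[11]; all 8 values appear in both, in order. dp[13][13] = 8 confirms this is the maximum.

8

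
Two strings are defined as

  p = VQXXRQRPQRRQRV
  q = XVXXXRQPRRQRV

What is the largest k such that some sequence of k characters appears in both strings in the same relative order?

Pick V at p[1]=q[2]; then X at p[3]=q[4]; then X at p[4]=q[5]; then R at p[5]=q[6]; then Q at p[6]=q[7]; then P at p[8]=q[8]; then R at p[10]=q[9]; then R at p[11]=q[10]; then Q at p[12]=q[11]; then R at p[13]=q[12]; then V at p[14]=q[13]; all 11 characters appear in both, in order, and the DP table's final entry dp[14][13] is also 11, so no common subsequence is longer.

11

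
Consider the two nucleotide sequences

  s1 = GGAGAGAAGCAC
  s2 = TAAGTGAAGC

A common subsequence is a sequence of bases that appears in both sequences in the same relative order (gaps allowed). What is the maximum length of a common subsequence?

7

Let dp[i][j] be the LCS length of the first i bases of s1 and the first j bases of s2. dp[i][j] = dp[i-1][j-1]+1 when the i-th and j-th bases match, else max(dp[i-1][j], dp[i][j-1]).
    ·  T  A  A  G  T  G  A  A  G  C
 ·  0  0  0  0  0  0  0  0  0  0  0
 G  0  0  0  0  1  1  1  1  1  1  1
 G  0  0  0  0  1  1  2  2  2  2  2
 A  0  0  1  1  1  1  2  3  3  3  3
 G  0  0  1  1  2  2  2  3  3  4  4
 A  0  0  1  2  2  2  2  3  4  4  4
 G  0  0  1  2  3  3  3  3  4  5  5
 A  0  0  1  2  3  3  3  4  4  5  5
 A  0  0  1  2  3  3  3  4  5  5  5
 G  0  0  1  2  3  3  4  4  5  6  6
 C  0  0  1  2  3  3  4  4  5  6  7
 A  0  0  1  2  3  3  4  5  5  6  7
 C  0  0  1  2  3  3  4  5  5  6  7
dp[12][10] = 7. One LCS (by backtracking along matches): AGGAAGC.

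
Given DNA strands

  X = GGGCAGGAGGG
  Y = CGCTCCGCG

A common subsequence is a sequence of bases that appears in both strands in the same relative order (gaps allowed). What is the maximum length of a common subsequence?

Pick G at X[1]=Y[2]; then G at X[3]=Y[7]; then C at X[4]=Y[8]; then G at X[11]=Y[9]; all 4 bases appear in both, in order. Since dp[11][9] = 4, nothing longer is possible.

4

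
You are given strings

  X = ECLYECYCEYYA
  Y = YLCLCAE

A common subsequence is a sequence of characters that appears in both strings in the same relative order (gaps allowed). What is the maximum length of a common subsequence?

Let dp[i][j] be the LCS length of the first i characters of X and the first j characters of Y. dp[i][j] = dp[i-1][j-1]+1 when the i-th and j-th characters match, else max(dp[i-1][j], dp[i][j-1]).
    ·  Y  L  C  L  C  A  E
 ·  0  0  0  0  0  0  0  0
 E  0  0  0  0  0  0  0  1
 C  0  0  0  1  1  1  1  1
 L  0  0  1  1  2  2  2  2
 Y  0  1  1  1  2  2  2  2
 E  0  1  1  1  2  2  2  3
 C  0  1  1  2  2  3  3  3
 Y  0  1  1  2  2  3  3  3
 C  0  1  1  2  2  3  3  3
 E  0  1  1  2  2  3  3  4
 Y  0  1  1  2  2  3  3  4
 Y  0  1  1  2  2  3  3  4
 A  0  1  1  2  2  3  4  4
dp[12][7] = 4. One LCS (by backtracking along matches): CLCE.

4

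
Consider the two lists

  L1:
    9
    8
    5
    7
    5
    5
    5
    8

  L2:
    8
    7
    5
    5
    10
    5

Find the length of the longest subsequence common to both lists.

5

One common subsequence of length 5: 8 at L1[2]=L2[1] → 7 at L1[4]=L2[2] → 5 at L1[5]=L2[3] → 5 at L1[6]=L2[4] → 5 at L1[7]=L2[6]. dp[8][6] = 5 confirms this is the maximum.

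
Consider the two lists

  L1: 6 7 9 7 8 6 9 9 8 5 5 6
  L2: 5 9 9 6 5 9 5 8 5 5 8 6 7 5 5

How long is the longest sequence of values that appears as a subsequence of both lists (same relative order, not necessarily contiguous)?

7

Taking 9 [3,3], 6 [6,4], 9 [7,6], 8 [9,8], 5 [10,9], 5 [11,10], 6 [12,12] gives a common subsequence of length 7, and the DP table's final entry dp[12][15] is also 7, so no common subsequence is longer.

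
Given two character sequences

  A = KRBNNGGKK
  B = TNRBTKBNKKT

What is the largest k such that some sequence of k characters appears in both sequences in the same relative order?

5

Let dp[i][j] be the LCS length of the first i characters of A and the first j characters of B. dp[i][j] = dp[i-1][j-1]+1 when the i-th and j-th characters match, else max(dp[i-1][j], dp[i][j-1]).
    ·  T  N  R  B  T  K  B  N  K  K  T
 ·  0  0  0  0  0  0  0  0  0  0  0  0
 K  0  0  0  0  0  0  1  1  1  1  1  1
 R  0  0  0  1  1  1  1  1  1  1  1  1
 B  0  0  0  1  2  2  2  2  2  2  2  2
 N  0  0  1  1  2  2  2  2  3  3  3  3
 N  0  0  1  1  2  2  2  2  3  3  3  3
 G  0  0  1  1  2  2  2  2  3  3  3  3
 G  0  0  1  1  2  2  2  2  3  3  3  3
 K  0  0  1  1  2  2  3  3  3  4  4  4
 K  0  0  1  1  2  2  3  3  3  4  5  5
dp[9][11] = 5. One LCS (by backtracking along matches): KBNKK.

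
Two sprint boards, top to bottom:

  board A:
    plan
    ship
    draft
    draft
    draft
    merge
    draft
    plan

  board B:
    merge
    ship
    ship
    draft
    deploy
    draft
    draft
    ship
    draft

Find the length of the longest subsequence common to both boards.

5

Taking ship at board A[2]=board B[3], draft at board A[3]=board B[4], draft at board A[4]=board B[6], draft at board A[5]=board B[7], draft at board A[7]=board B[9] gives a common subsequence of length 5. The LCS DP gives dp[8][9] = 5, so this is optimal.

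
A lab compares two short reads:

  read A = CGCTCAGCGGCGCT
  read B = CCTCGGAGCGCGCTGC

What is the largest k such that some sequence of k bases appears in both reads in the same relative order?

Pick C at read A[1]=read B[1], then C at read A[3]=read B[2], then T at read A[4]=read B[3], then C at read A[5]=read B[4], then A at read A[6]=read B[7], then G at read A[7]=read B[8], then C at read A[8]=read B[9], then G at read A[9]=read B[10], then G at read A[10]=read B[12], then C at read A[11]=read B[13], then G at read A[12]=read B[15], then C at read A[13]=read B[16]; all 12 bases appear in both, in order, and the DP table's final entry dp[14][16] is also 12, so no common subsequence is longer.

12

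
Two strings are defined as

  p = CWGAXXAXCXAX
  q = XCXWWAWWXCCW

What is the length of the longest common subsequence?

5

Pick C (p #1, q #2); then W (p #2, q #5); then A (p #4, q #6); then X (p #5, q #9); then C (p #9, q #11); all 5 characters appear in both, in order. The LCS DP gives dp[12][12] = 5, so this is optimal.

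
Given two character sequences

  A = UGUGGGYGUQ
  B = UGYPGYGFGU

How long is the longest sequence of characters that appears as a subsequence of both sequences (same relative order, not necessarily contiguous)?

6

Pick U at A[1]=B[1]; then G at A[2]=B[2]; then G at A[4]=B[5]; then G at A[5]=B[7]; then G at A[8]=B[9]; then U at A[9]=B[10]; all 6 characters appear in both, in order. Since dp[10][10] = 6, nothing longer is possible.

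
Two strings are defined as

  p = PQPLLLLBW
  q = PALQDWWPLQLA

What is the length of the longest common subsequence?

5

Let dp[i][j] be the LCS length of the first i characters of p and the first j characters of q. dp[i][j] = dp[i-1][j-1]+1 when the i-th and j-th characters match, else max(dp[i-1][j], dp[i][j-1]).
    ·  P  A  L  Q  D  W  W  P  L  Q  L  A
 ·  0  0  0  0  0  0  0  0  0  0  0  0  0
 P  0  1  1  1  1  1  1  1  1  1  1  1  1
 Q  0  1  1  1  2  2  2  2  2  2  2  2  2
 P  0  1  1  1  2  2  2  2  3  3  3  3  3
 L  0  1  1  2  2  2  2  2  3  4  4  4  4
 L  0  1  1  2  2  2  2  2  3  4  4  5  5
 L  0  1  1  2  2  2  2  2  3  4  4  5  5
 L  0  1  1  2  2  2  2  2  3  4  4  5  5
 B  0  1  1  2  2  2  2  2  3  4  4  5  5
 W  0  1  1  2  2  2  3  3  3  4  4  5  5
dp[9][12] = 5. One LCS (by backtracking along matches): PQPLL.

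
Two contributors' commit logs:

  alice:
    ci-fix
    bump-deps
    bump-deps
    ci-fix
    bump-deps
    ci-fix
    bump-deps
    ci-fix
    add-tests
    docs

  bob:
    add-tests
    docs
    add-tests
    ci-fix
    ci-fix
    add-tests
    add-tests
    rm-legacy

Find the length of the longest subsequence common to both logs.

Pick ci-fix [1,4]; then ci-fix [4,5]; then add-tests [9,7]; all 3 commits appear in both, in order. Since dp[10][8] = 3, nothing longer is possible.

3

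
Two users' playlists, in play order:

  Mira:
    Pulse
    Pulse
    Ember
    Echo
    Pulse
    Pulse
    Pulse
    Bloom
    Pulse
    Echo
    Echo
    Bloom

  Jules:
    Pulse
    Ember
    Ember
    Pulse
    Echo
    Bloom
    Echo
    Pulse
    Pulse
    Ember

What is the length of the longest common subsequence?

One common subsequence of length 5: Pulse [1,1], then Pulse [2,4], then Echo [4,7], then Pulse [5,8], then Pulse [6,9]. dp[12][10] = 5 confirms this is the maximum.

5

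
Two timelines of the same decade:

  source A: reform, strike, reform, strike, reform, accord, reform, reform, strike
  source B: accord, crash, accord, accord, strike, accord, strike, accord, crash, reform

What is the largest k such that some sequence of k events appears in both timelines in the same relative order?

Pick strike [2,5], strike [4,7], accord [6,8], reform [8,10]; all 4 events appear in both, in order, and the DP table's final entry dp[9][10] is also 4, so no common subsequence is longer.

4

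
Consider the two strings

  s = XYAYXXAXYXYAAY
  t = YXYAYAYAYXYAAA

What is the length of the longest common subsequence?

Pick X [1,2]; then Y [2,5]; then A [3,6]; then Y [4,7]; then A [7,8]; then Y [9,9]; then X [10,10]; then Y [11,11]; then A [12,13]; then A [13,14]; all 10 characters appear in both, in order. Since dp[14][14] = 10, nothing longer is possible.

10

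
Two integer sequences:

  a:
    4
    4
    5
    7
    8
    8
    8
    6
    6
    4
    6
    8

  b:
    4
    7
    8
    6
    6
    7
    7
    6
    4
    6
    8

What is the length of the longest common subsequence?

Taking 4 (a #2, b #1); then 7 (a #4, b #2); then 8 (a #5, b #3); then 6 (a #8, b #5); then 6 (a #9, b #8); then 4 (a #10, b #9); then 6 (a #11, b #10); then 8 (a #12, b #11) gives a common subsequence of length 8. dp[12][11] = 8 confirms this is the maximum.

8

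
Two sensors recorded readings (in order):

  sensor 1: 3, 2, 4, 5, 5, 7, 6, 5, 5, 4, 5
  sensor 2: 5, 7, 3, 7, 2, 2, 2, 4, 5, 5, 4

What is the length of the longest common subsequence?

Taking 3 at sensor 1[1]=sensor 2[3], then 2 at sensor 1[2]=sensor 2[7], then 4 at sensor 1[3]=sensor 2[8], then 5 at sensor 1[8]=sensor 2[9], then 5 at sensor 1[9]=sensor 2[10], then 4 at sensor 1[10]=sensor 2[11] gives a common subsequence of length 6. Since dp[11][11] = 6, nothing longer is possible.

6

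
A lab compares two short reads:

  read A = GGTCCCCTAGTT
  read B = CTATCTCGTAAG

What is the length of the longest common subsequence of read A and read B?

Let dp[i][j] be the LCS length of the first i bases of read A and the first j bases of read B. dp[i][j] = dp[i-1][j-1]+1 when the i-th and j-th bases match, else max(dp[i-1][j], dp[i][j-1]).
    ·  C  T  A  T  C  T  C  G  T  A  A  G
 ·  0  0  0  0  0  0  0  0  0  0  0  0  0
 G  0  0  0  0  0  0  0  0  1  1  1  1  1
 G  0  0  0  0  0  0  0  0  1  1  1  1  2
 T  0  0  1  1  1  1  1  1  1  2  2  2  2
 C  0  1  1  1  1  2  2  2  2  2  2  2  2
 C  0  1  1  1  1  2  2  3  3  3  3  3  3
 C  0  1  1  1  1  2  2  3  3  3  3  3  3
 C  0  1  1  1  1  2  2  3  3  3  3  3  3
 T  0  1  2  2  2  2  3  3  3  4  4  4  4
 A  0  1  2  3  3  3  3  3  3  4  5  5  5
 G  0  1  2  3  3  3  3  3  4  4  5  5  6
 T  0  1  2  3  4  4  4  4  4  5  5  5  6
 T  0  1  2  3  4  4  5  5  5  5  5  5  6
dp[12][12] = 6. One LCS (by backtracking along matches): TCCTAG.

6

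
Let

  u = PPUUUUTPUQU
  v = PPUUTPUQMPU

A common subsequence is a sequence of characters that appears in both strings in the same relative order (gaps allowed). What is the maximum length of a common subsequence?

9

Let dp[i][j] be the LCS length of the first i characters of u and the first j characters of v. dp[i][j] = dp[i-1][j-1]+1 when the i-th and j-th characters match, else max(dp[i-1][j], dp[i][j-1]).
    ·  P  P  U  U  T  P  U  Q  M  P  U
 ·  0  0  0  0  0  0  0  0  0  0  0  0
 P  0  1  1  1  1  1  1  1  1  1  1  1
 P  0  1  2  2  2  2  2  2  2  2  2  2
 U  0  1  2  3  3  3  3  3  3  3  3  3
 U  0  1  2  3  4  4  4  4  4  4  4  4
 U  0  1  2  3  4  4  4  5  5  5  5  5
 U  0  1  2  3  4  4  4  5  5  5  5  6
 T  0  1  2  3  4  5  5  5  5  5  5  6
 P  0  1  2  3  4  5  6  6  6  6  6  6
 U  0  1  2  3  4  5  6  7  7  7  7  7
 Q  0  1  2  3  4  5  6  7  8  8  8  8
 U  0  1  2  3  4  5  6  7  8  8  8  9
dp[11][11] = 9. One LCS (by backtracking along matches): PPUUTPUQU.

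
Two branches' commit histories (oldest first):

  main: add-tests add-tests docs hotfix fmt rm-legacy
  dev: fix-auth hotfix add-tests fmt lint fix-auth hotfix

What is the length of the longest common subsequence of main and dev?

Match add-tests at main[1]=dev[3] → hotfix at main[4]=dev[7] — 2 commits in the same relative order in both. dp[6][7] = 2 confirms this is the maximum.

2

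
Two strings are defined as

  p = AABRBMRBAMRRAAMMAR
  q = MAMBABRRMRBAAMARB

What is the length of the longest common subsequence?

One common subsequence of length 12: A (p #1, q #2), A (p #2, q #5), B (p #3, q #6), R (p #4, q #8), M (p #6, q #9), R (p #7, q #10), B (p #8, q #11), A (p #13, q #12), A (p #14, q #13), M (p #16, q #14), A (p #17, q #15), R (p #18, q #16). dp[18][17] = 12 confirms this is the maximum.

12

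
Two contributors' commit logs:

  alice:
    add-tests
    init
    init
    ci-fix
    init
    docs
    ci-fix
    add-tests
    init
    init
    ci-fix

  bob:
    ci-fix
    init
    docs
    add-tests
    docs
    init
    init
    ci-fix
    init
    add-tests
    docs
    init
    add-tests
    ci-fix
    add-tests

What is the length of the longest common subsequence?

8

Taking add-tests (alice #1, bob #4); then init (alice #2, bob #6); then init (alice #3, bob #7); then ci-fix (alice #4, bob #8); then init (alice #5, bob #9); then docs (alice #6, bob #11); then ci-fix (alice #7, bob #14); then add-tests (alice #8, bob #15) gives a common subsequence of length 8, and the DP table's final entry dp[11][15] is also 8, so no common subsequence is longer.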